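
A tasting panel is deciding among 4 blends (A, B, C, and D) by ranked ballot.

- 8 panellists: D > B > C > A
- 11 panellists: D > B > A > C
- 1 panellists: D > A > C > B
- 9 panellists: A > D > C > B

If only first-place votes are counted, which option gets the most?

First-place vote totals:
  A: 9
  B: 0
  C: 0
  D: 20
D has the most first-place votes.

D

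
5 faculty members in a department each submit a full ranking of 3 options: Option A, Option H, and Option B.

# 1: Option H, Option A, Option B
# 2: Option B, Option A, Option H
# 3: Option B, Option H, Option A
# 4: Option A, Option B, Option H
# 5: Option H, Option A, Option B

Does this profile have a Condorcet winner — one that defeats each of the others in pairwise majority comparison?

Head-to-head results (5 voters total):
Option A vs Option H: Option H wins 3–2.
Option A vs Option B: Option A wins 3–2.
Option H vs Option B: Option B wins 3–2.
No candidate beats all others: Option A beats Option B beats Option H beats Option A, a majority cycle.

No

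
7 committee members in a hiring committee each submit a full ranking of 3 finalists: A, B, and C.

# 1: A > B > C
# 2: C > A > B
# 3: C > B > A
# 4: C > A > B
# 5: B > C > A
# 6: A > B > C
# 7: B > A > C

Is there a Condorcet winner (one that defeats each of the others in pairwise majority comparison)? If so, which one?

Head-to-head results (7 voters total):
A vs B: A wins 4–3.
A vs C: C wins 4–3.
B vs C: B wins 4–3.
No candidate beats all others: A beats B beats C beats A, a majority cycle.

None — there is no Condorcet winner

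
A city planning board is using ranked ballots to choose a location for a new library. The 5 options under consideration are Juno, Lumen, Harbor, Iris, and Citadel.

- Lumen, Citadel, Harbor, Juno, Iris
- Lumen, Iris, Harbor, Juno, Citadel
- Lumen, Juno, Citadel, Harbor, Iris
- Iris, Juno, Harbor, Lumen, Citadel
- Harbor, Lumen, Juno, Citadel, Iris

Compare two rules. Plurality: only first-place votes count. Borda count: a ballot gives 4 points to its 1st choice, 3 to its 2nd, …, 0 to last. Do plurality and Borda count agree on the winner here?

Plurality first-place counts: Juno 0, Lumen 3, Harbor 1, Iris 1, Citadel 0 → Lumen.
Borda totals: Juno 10, Lumen 16, Harbor 11, Iris 7, Citadel 6 → Lumen.
The two rules agree on Lumen.

Yes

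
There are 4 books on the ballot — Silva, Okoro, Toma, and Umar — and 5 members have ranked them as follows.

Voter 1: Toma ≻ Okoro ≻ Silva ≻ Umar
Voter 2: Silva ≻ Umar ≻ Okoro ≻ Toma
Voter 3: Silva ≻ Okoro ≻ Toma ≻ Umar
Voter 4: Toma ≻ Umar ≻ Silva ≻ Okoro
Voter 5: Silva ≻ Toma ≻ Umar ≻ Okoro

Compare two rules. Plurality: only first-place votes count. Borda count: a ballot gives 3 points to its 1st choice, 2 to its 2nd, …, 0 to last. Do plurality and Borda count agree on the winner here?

Plurality first-place counts: Silva 3, Okoro 0, Toma 2, Umar 0 → Silva.
Borda totals: Silva 11, Okoro 5, Toma 9, Umar 5 → Silva.
The two rules agree on Silva.

Yes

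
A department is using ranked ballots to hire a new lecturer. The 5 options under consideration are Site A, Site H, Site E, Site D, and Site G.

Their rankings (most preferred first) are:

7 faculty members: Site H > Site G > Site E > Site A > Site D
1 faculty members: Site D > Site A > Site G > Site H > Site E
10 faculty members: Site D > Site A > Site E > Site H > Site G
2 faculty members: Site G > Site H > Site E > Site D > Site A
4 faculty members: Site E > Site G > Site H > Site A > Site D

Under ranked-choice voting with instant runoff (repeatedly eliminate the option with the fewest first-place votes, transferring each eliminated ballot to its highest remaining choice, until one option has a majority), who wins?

Round 1: Site D 11, Site H 7, Site E 4, Site G 2, Site A 0. Site A has the fewest and is eliminated.
Round 2: Site D 11, Site H 7, Site E 4, Site G 2. Site G has the fewest and is eliminated.
Round 3: Site D 11, Site H 9, Site E 4. Site E has the fewest and is eliminated.
Round 4: Site H 13, Site D 11. Site H has a majority.

Site H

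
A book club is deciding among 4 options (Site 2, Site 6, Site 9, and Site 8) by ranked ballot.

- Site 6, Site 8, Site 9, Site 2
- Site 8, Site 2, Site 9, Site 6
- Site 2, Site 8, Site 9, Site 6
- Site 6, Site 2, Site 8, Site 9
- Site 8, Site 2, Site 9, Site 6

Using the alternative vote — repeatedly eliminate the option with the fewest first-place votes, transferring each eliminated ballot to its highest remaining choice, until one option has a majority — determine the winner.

Site 8

Round 1: Site 6 2, Site 8 2, Site 2 1, Site 9 0. Site 9 has the fewest and is eliminated.
Round 2: Site 6 2, Site 8 2, Site 2 1. Site 2 has the fewest and is eliminated.
Round 3: Site 8 3, Site 6 2. Site 8 has a majority.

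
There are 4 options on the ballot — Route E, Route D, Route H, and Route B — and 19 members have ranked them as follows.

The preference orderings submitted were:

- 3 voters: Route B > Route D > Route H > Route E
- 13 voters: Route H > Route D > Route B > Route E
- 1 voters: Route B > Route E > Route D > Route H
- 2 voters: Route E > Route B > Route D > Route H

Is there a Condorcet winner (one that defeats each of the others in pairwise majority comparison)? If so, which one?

Head-to-head results (19 voters total):
Route E vs Route D: Route D wins 16–3.
Route E vs Route H: Route H wins 16–3.
Route E vs Route B: Route B wins 17–2.
Route D vs Route H: Route H wins 13–6.
Route D vs Route B: Route D wins 13–6.
Route H vs Route B: Route H wins 13–6.
Route H beats each rival — Route E (16–3), Route D (13–6), Route B (13–6) — so Route H is the Condorcet winner.

Route H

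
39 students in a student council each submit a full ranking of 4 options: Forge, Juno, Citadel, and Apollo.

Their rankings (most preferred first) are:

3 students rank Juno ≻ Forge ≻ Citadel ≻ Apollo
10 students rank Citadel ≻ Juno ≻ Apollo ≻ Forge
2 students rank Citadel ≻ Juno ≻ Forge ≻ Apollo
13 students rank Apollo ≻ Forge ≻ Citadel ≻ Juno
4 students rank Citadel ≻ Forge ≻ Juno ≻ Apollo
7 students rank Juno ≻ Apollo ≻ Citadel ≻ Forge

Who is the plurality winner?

First-place vote totals:
  Forge: 0
  Juno: 10
  Citadel: 16
  Apollo: 13
Citadel has the most first-place votes.

Citadel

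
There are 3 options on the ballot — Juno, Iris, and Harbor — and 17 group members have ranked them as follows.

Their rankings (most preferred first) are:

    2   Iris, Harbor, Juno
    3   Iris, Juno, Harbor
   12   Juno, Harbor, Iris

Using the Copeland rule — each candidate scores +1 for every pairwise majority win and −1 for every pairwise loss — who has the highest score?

Juno

Pairwise results:
  Juno vs Iris: Juno wins 12–5.
  Juno vs Harbor: Juno wins 15–2.
  Iris vs Harbor: Harbor wins 12–5.
Copeland scores (wins − losses):
  Juno: 2 − 0 = 2
  Iris: 0 − 2 = -2
  Harbor: 1 − 1 = 0
Juno has the best Copeland score.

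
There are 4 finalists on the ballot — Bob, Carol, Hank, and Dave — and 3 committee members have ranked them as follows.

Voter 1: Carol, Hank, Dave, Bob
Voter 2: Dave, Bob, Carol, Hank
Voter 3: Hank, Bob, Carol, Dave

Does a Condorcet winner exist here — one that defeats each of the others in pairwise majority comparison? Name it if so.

Head-to-head results (3 voters total):
Bob vs Carol: Bob wins 2–1.
Bob vs Hank: Hank wins 2–1.
Bob vs Dave: Dave wins 2–1.
Carol vs Hank: Carol wins 2–1.
Carol vs Dave: Carol wins 2–1.
Hank vs Dave: Hank wins 2–1.
No candidate beats all others: Bob beats Carol beats Hank beats Bob, a majority cycle.

There is no Condorcet winner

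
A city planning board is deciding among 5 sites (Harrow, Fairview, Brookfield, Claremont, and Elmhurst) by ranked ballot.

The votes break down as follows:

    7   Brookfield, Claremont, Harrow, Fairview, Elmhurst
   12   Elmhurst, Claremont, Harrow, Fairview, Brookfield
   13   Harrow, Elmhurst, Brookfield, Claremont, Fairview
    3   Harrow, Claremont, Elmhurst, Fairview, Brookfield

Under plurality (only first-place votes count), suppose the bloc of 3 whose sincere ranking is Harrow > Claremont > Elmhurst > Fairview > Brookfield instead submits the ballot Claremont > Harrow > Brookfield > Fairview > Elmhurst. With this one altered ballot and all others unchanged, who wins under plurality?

Harrow

First-place totals with the altered ballot: Harrow 13, Fairview 0, Brookfield 7, Claremont 3, Elmhurst 12.
The winner is unchanged: still Harrow.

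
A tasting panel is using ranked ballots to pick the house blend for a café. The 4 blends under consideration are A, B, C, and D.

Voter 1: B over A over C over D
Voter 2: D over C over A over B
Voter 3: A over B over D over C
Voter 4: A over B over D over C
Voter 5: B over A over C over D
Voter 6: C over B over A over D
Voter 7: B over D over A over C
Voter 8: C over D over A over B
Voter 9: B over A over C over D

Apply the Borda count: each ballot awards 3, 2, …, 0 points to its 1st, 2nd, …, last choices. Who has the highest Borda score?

B

Borda scores:
  A: 2 + 1 + 3 + 3 + 2 + 1 + 1 + 1 + 2 = 16
  B: 3 + 0 + 2 + 2 + 3 + 2 + 3 + 0 + 3 = 18
  C: 1 + 2 + 0 + 0 + 1 + 3 + 0 + 3 + 1 = 11
  D: 0 + 3 + 1 + 1 + 0 + 0 + 2 + 2 + 0 = 9
B has the highest total.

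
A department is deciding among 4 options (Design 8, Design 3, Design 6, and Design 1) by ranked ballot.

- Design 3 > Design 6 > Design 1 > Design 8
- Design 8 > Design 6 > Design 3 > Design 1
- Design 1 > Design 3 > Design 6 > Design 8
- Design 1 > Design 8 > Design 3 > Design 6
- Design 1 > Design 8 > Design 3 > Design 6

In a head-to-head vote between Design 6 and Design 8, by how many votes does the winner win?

1

Ballots ranking Design 6 above Design 8: 2.
Ballots ranking Design 8 above Design 6: 3.
Design 8 wins 3–2, a margin of 1.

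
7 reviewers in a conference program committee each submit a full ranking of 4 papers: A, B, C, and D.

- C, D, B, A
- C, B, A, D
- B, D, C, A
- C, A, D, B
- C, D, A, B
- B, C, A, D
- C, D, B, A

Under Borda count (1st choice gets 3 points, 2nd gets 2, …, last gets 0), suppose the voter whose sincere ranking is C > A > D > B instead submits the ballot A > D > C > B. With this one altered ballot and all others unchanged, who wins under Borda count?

C

Borda totals with the altered ballot: A 6, B 10, C 16, D 10.
The winner is unchanged: still C.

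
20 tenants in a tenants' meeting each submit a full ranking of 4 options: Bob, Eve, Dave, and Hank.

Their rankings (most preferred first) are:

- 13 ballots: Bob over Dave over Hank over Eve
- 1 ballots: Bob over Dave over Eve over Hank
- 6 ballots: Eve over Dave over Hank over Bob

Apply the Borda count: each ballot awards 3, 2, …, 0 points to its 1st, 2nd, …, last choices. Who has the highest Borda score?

Bob

Borda scores:
  Bob: 13·3 + 3 + 6·0 = 42
  Eve: 13·0 + 1 + 6·3 = 19
  Dave: 13·2 + 2 + 6·2 = 40
  Hank: 13·1 + 0 + 6·1 = 19
Bob has the highest total.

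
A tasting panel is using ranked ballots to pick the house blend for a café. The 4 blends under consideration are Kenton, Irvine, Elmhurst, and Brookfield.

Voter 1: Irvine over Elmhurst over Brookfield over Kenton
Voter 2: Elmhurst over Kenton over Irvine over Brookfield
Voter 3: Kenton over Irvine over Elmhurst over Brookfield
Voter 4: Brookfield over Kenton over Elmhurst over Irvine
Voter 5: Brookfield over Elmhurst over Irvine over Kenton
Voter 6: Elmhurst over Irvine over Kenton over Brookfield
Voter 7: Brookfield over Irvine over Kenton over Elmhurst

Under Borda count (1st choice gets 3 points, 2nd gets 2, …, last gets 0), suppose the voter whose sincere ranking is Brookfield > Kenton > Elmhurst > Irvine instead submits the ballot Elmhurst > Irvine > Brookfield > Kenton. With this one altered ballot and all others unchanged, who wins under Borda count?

Borda totals with the altered ballot: Kenton 7, Irvine 13, Elmhurst 14, Brookfield 8.
The winner is unchanged: still Elmhurst.

Elmhurst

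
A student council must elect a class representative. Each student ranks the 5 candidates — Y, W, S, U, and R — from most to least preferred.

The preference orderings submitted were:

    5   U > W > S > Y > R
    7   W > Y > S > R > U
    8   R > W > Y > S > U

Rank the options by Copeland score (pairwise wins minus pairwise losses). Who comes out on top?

W

Pairwise results:
  Y vs W: W wins 20–0.
  Y vs S: Y wins 15–5.
  Y vs U: Y wins 15–5.
  Y vs R: Y wins 12–8.
  W vs S: W wins 20–0.
  W vs U: W wins 15–5.
  W vs R: W wins 12–8.
  S vs U: S wins 15–5.
  S vs R: S wins 12–8.
  U vs R: R wins 15–5.
Copeland scores (wins − losses):
  Y: 3 − 1 = 2
  W: 4 − 0 = 4
  S: 2 − 2 = 0
  U: 0 − 4 = -4
  R: 1 − 3 = -2
W has the best Copeland score.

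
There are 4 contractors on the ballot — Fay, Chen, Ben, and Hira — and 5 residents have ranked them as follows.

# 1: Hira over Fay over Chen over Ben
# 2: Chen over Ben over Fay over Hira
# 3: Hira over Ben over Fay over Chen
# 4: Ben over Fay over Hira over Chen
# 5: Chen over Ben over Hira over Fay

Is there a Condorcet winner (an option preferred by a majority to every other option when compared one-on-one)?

No

Head-to-head results (5 voters total):
Fay vs Chen: Fay wins 3–2.
Fay vs Ben: Ben wins 4–1.
Fay vs Hira: Hira wins 3–2.
Chen vs Ben: Chen wins 3–2.
Chen vs Hira: Hira wins 3–2.
Ben vs Hira: Ben wins 3–2.
No candidate beats all others: Fay beats Chen beats Ben beats Fay, a majority cycle.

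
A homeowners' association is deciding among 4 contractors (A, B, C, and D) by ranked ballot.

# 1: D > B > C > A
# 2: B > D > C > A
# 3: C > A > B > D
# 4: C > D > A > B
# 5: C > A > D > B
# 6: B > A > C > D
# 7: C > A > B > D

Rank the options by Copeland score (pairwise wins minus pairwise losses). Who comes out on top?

C

Pairwise results:
  A vs B: A wins 4–3.
  A vs C: C wins 6–1.
  A vs D: A wins 4–3.
  B vs C: C wins 4–3.
  B vs D: B wins 4–3.
  C vs D: C wins 5–2.
Copeland scores (wins − losses):
  A: 2 − 1 = 1
  B: 1 − 2 = -1
  C: 3 − 0 = 3
  D: 0 − 3 = -3
C has the best Copeland score.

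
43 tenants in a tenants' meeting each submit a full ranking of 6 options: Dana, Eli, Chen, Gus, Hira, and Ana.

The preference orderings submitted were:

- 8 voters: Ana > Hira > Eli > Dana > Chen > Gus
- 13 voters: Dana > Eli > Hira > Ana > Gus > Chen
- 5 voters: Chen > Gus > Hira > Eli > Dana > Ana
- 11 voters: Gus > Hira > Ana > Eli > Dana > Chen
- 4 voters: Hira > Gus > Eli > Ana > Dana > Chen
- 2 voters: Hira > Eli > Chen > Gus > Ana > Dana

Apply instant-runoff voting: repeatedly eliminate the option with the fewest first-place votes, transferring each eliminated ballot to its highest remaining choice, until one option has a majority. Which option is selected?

Gus

Round 1: Dana 13, Gus 11, Ana 8, Hira 6, Chen 5, Eli 0. Eli has the fewest and is eliminated.
Round 2: Dana 13, Gus 11, Ana 8, Hira 6, Chen 5. Chen has the fewest and is eliminated.
Round 3: Gus 16, Dana 13, Ana 8, Hira 6. Hira has the fewest and is eliminated.
Round 4: Gus 22, Dana 13, Ana 8. Gus has a majority.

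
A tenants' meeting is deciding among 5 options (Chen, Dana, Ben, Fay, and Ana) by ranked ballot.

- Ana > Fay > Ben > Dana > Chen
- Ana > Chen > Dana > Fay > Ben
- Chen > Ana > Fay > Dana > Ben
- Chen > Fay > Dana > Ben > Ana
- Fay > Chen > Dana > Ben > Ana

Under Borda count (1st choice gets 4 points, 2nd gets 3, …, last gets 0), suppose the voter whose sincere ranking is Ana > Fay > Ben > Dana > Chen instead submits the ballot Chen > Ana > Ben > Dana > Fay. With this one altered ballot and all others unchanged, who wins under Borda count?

Chen

Borda totals with the altered ballot: Chen 18, Dana 8, Ben 4, Fay 10, Ana 10.
The winner is unchanged: still Chen.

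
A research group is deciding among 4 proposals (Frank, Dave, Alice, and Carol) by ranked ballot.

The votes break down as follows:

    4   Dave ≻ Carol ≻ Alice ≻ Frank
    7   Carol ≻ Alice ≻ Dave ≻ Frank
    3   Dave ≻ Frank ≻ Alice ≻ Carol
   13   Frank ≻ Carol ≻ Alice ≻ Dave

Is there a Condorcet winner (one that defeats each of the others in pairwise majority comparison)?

No

Head-to-head results (27 voters total):
Frank vs Dave: Dave wins 14–13.
Frank vs Alice: Frank wins 16–11.
Frank vs Carol: Frank wins 16–11.
Dave vs Alice: Alice wins 20–7.
Dave vs Carol: Carol wins 20–7.
Alice vs Carol: Carol wins 24–3.
No candidate beats all others: Frank beats Alice beats Dave beats Frank, a majority cycle.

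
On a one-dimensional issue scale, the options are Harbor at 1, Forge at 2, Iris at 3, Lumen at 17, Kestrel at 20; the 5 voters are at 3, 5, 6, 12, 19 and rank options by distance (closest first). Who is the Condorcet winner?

With single-peaked preferences on a line, the Condorcet winner is the candidate closest to the median voter.
The median voter (position 6) is closest to Iris at 3.
Check: Iris vs Kestrel — voters closer to Iris: 3 of 5.

Iris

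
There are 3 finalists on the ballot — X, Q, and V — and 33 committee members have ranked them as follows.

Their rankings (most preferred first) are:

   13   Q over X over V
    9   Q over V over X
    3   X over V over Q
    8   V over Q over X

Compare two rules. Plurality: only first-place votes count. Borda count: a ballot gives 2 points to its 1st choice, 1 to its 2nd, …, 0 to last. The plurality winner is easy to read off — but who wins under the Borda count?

Plurality first-place counts: X 3, Q 22, V 8 → Q.
Borda totals: X 19, Q 52, V 28 → Q.

Q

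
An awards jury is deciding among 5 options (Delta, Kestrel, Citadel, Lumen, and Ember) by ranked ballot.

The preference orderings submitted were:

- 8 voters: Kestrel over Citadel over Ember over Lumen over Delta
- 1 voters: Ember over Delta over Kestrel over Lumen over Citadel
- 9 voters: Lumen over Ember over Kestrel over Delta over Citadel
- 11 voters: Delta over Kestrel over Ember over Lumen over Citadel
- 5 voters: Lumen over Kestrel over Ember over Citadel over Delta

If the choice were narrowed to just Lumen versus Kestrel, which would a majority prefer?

Kestrel

Ballots ranking Lumen above Kestrel: 9+5 = 14.
Ballots ranking Kestrel above Lumen: 8+1+11 = 20.
Kestrel wins the head-to-head, 20–14.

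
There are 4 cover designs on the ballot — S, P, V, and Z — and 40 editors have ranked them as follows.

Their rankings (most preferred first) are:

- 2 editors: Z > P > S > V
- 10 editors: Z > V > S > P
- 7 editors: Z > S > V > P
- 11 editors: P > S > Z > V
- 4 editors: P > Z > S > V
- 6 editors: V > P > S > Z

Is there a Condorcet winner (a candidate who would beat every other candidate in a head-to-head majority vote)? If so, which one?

Head-to-head results (40 voters total):
S vs P: P wins 23–17.
S vs V: S wins 24–16.
S vs Z: Z wins 23–17.
P vs V: V wins 23–17.
P vs Z: P wins 21–19.
V vs Z: Z wins 34–6.
No candidate beats all others: S beats V beats P beats S, a majority cycle.

No Condorcet winner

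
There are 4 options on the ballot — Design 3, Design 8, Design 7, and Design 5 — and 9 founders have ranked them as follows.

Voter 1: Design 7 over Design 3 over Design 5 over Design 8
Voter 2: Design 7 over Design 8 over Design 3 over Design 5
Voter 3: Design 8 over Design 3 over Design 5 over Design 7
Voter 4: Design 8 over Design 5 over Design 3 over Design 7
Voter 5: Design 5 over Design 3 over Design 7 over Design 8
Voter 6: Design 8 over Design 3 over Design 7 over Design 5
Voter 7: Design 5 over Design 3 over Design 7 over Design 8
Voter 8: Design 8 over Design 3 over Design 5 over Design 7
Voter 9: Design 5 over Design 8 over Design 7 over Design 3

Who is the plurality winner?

Design 8

First-place vote totals:
  Design 3: 0
  Design 8: 4
  Design 7: 2
  Design 5: 3
Design 8 has the most first-place votes.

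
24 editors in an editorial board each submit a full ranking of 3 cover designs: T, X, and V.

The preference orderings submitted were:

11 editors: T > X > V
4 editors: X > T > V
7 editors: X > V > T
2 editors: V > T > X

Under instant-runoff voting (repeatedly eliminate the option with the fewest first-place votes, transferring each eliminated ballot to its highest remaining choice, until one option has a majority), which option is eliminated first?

Round 1: T 11, X 11, V 2. V has the fewest and is eliminated.
Round 2: T 13, X 11. T has a majority.

V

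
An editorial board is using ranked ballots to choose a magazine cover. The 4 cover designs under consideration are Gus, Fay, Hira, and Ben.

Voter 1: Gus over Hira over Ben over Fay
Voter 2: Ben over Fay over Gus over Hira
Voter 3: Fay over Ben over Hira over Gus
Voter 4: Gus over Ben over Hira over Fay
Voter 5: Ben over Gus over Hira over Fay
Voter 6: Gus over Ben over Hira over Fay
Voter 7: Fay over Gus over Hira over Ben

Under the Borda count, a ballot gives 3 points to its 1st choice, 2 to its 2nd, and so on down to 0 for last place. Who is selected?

Borda scores:
  Gus: 3 + 1 + 0 + 3 + 2 + 3 + 2 = 14
  Fay: 0 + 2 + 3 + 0 + 0 + 0 + 3 = 8
  Hira: 2 + 0 + 1 + 1 + 1 + 1 + 1 = 7
  Ben: 1 + 3 + 2 + 2 + 3 + 2 + 0 = 13
Gus has the highest total.

Gus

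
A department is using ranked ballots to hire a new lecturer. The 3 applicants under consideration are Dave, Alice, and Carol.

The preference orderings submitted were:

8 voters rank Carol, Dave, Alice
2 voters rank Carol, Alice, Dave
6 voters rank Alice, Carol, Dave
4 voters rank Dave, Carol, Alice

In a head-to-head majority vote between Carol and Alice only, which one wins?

Carol

Ballots ranking Carol above Alice: 8+2+4 = 14.
Ballots ranking Alice above Carol: 6.
Carol wins the head-to-head, 14–6.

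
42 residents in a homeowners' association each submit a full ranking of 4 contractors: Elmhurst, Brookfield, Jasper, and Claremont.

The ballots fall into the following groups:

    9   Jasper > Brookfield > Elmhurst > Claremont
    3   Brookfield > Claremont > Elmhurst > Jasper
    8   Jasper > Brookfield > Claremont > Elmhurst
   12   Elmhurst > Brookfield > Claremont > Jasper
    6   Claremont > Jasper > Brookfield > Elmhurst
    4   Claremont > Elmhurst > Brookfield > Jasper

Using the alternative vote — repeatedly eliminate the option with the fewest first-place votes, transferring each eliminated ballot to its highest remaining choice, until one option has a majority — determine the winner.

Claremont

Round 1: Jasper 17, Elmhurst 12, Claremont 10, Brookfield 3. Brookfield has the fewest and is eliminated.
Round 2: Jasper 17, Claremont 13, Elmhurst 12. Elmhurst has the fewest and is eliminated.
Round 3: Claremont 25, Jasper 17. Claremont has a majority.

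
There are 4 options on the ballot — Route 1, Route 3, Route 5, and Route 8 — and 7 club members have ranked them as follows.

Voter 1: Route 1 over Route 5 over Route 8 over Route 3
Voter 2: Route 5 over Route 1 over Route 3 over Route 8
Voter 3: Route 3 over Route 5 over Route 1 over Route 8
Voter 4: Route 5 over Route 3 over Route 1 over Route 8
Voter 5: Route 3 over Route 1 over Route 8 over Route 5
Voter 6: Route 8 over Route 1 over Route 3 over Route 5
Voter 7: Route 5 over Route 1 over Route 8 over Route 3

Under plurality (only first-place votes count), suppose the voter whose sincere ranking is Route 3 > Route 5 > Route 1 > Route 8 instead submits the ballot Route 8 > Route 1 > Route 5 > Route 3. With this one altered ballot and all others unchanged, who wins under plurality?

Route 5

First-place totals with the altered ballot: Route 1 1, Route 3 1, Route 5 3, Route 8 2.
The winner is unchanged: still Route 5.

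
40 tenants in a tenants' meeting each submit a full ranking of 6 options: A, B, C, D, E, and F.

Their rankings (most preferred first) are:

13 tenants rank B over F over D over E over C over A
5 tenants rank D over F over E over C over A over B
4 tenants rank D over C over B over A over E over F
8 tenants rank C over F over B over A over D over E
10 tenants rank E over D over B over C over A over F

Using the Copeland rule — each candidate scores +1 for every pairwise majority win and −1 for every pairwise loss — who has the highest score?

Pairwise results:
  A vs B: B wins 35–5.
  A vs C: C wins 40–0.
  A vs D: D wins 32–8.
  A vs E: E wins 28–12.
  A vs F: F wins 26–14.
  B vs C: B wins 23–17.
  B vs D: B wins 21–19.
  B vs E: B wins 25–15.
  B vs F: B wins 27–13.
  C vs D: D wins 32–8.
  C vs E: E wins 28–12.
  C vs F: C wins 22–18.
  D vs E: D wins 30–10.
  D vs F: F wins 21–19.
  E vs F: F wins 26–14.
Copeland scores (wins − losses):
  A: 0 − 5 = -5
  B: 5 − 0 = 5
  C: 2 − 3 = -1
  D: 3 − 2 = 1
  E: 2 − 3 = -1
  F: 3 − 2 = 1
B has the best Copeland score.

B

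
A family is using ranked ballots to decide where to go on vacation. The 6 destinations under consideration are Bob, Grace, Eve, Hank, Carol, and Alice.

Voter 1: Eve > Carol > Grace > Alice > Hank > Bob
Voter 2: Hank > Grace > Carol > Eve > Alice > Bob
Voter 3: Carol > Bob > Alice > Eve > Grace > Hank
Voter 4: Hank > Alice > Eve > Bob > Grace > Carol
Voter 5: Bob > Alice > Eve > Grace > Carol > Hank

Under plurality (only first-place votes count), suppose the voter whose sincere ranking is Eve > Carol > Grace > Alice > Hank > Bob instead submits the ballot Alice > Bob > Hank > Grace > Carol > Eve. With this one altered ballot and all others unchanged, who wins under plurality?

First-place totals with the altered ballot: Bob 1, Grace 0, Eve 0, Hank 2, Carol 1, Alice 1.
The winner is unchanged: still Hank.

Hank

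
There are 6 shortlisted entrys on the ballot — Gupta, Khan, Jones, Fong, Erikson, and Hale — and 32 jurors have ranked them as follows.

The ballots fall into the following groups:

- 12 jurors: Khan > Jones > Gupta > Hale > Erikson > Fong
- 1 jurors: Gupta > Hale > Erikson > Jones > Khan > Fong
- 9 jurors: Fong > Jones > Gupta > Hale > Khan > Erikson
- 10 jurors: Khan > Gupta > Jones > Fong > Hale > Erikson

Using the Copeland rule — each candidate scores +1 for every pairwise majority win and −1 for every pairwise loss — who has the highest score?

Khan

Pairwise results:
  Gupta vs Khan: Khan wins 22–10.
  Gupta vs Jones: Jones wins 21–11.
  Gupta vs Fong: Gupta wins 23–9.
  Gupta vs Erikson: Gupta wins 32–0.
  Gupta vs Hale: Gupta wins 32–0.
  Khan vs Jones: Khan wins 22–10.
  Khan vs Fong: Khan wins 23–9.
  Khan vs Erikson: Khan wins 31–1.
  Khan vs Hale: Khan wins 22–10.
  Jones vs Fong: Jones wins 23–9.
  Jones vs Erikson: Jones wins 31–1.
  Jones vs Hale: Jones wins 31–1.
  Fong vs Erikson: Fong wins 19–13.
  Fong vs Hale: Fong wins 19–13.
  Erikson vs Hale: Hale wins 32–0.
Copeland scores (wins − losses):
  Gupta: 3 − 2 = 1
  Khan: 5 − 0 = 5
  Jones: 4 − 1 = 3
  Fong: 2 − 3 = -1
  Erikson: 0 − 5 = -5
  Hale: 1 − 4 = -3
Khan has the best Copeland score.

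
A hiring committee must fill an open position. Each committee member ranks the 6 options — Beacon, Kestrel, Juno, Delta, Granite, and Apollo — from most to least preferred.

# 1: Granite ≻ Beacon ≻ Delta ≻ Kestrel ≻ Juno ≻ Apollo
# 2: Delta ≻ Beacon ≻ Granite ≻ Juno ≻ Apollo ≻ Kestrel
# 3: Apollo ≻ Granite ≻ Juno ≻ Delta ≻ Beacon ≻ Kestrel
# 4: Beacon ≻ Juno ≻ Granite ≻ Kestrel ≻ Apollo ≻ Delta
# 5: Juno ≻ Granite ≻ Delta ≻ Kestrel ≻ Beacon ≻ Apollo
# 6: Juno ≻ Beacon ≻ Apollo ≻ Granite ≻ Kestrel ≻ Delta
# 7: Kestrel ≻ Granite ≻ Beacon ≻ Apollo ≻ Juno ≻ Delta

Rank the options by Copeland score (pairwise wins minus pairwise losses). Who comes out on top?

Granite

Pairwise results:
  Beacon vs Kestrel: Beacon wins 5–2.
  Beacon vs Juno: Beacon wins 4–3.
  Beacon vs Delta: Beacon wins 4–3.
  Beacon vs Granite: Granite wins 4–3.
  Beacon vs Apollo: Beacon wins 6–1.
  Kestrel vs Juno: Juno wins 5–2.
  Kestrel vs Delta: Delta wins 4–3.
  Kestrel vs Granite: Granite wins 6–1.
  Kestrel vs Apollo: Kestrel wins 4–3.
  Juno vs Delta: Juno wins 5–2.
  Juno vs Granite: Granite wins 4–3.
  Juno vs Apollo: Juno wins 5–2.
  Delta vs Granite: Granite wins 6–1.
  Delta vs Apollo: Apollo wins 4–3.
  Granite vs Apollo: Granite wins 5–2.
Copeland scores (wins − losses):
  Beacon: 4 − 1 = 3
  Kestrel: 1 − 4 = -3
  Juno: 3 − 2 = 1
  Delta: 1 − 4 = -3
  Granite: 5 − 0 = 5
  Apollo: 1 − 4 = -3
Granite has the best Copeland score.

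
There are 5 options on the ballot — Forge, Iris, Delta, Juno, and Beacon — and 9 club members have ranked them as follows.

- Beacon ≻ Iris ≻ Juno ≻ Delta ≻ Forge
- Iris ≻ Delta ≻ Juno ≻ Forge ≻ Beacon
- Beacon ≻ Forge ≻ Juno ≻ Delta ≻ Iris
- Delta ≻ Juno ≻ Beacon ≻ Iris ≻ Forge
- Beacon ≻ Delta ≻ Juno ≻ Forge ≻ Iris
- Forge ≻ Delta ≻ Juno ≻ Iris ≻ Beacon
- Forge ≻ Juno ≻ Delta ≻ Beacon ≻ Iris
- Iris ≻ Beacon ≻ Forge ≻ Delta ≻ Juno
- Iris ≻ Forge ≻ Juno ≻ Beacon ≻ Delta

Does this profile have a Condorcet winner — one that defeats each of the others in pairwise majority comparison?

Head-to-head results (9 voters total):
Forge vs Iris: Iris wins 5–4.
Forge vs Delta: Forge wins 5–4.
Forge vs Juno: Forge wins 5–4.
Forge vs Beacon: Beacon wins 5–4.
Iris vs Delta: Delta wins 5–4.
Iris vs Juno: Juno wins 5–4.
Iris vs Beacon: Beacon wins 5–4.
Delta vs Juno: Delta wins 5–4.
Delta vs Beacon: Beacon wins 5–4.
Juno vs Beacon: Juno wins 5–4.
No candidate beats all others: Forge beats Delta beats Iris beats Forge, a majority cycle.

No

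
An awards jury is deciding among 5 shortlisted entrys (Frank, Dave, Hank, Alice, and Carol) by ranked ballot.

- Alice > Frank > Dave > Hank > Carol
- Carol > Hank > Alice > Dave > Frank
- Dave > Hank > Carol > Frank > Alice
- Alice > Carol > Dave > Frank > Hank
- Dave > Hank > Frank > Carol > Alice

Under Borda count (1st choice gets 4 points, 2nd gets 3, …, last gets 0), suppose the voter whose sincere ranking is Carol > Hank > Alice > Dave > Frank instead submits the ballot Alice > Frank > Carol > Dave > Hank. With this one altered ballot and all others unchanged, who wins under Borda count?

Borda totals with the altered ballot: Frank 10, Dave 13, Hank 7, Alice 12, Carol 8.
The winner is unchanged: still Dave.

Dave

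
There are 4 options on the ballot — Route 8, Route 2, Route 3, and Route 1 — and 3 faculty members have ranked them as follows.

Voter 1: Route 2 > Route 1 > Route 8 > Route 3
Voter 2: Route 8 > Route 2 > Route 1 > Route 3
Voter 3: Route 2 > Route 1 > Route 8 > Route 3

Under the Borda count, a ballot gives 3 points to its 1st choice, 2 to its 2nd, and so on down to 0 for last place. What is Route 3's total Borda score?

0

Borda scores:
  Route 8: 1 + 3 + 1 = 5
  Route 2: 3 + 2 + 3 = 8
  Route 3: 0 + 0 + 0 = 0
  Route 1: 2 + 1 + 2 = 5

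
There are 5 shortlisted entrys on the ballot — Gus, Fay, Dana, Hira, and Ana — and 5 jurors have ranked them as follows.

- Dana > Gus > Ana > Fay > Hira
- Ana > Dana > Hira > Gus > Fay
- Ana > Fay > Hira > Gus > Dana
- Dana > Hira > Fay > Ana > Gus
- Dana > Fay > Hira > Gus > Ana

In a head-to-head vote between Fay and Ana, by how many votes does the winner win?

Ballots ranking Fay above Ana: 2.
Ballots ranking Ana above Fay: 3.
Ana wins 3–2, a margin of 1.

1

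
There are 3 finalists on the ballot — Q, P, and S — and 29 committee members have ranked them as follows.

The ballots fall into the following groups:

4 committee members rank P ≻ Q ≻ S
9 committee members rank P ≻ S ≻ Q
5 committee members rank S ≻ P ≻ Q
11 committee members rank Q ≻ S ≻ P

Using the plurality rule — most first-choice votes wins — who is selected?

First-place vote totals:
  Q: 11
  P: 13
  S: 5
P has the most first-place votes.

P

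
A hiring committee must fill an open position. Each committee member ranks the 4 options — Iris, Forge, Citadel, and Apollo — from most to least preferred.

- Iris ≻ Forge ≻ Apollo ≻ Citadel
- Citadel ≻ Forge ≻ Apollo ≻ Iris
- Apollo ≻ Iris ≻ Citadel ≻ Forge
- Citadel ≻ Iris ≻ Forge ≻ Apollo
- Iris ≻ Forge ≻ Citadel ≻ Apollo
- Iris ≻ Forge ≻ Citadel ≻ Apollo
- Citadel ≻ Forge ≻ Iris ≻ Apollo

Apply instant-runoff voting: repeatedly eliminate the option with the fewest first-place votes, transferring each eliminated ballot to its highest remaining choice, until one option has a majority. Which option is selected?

Round 1: Iris 3, Citadel 3, Apollo 1, Forge 0. Forge has the fewest and is eliminated.
Round 2: Iris 3, Citadel 3, Apollo 1. Apollo has the fewest and is eliminated.
Round 3: Iris 4, Citadel 3. Iris has a majority.

Iris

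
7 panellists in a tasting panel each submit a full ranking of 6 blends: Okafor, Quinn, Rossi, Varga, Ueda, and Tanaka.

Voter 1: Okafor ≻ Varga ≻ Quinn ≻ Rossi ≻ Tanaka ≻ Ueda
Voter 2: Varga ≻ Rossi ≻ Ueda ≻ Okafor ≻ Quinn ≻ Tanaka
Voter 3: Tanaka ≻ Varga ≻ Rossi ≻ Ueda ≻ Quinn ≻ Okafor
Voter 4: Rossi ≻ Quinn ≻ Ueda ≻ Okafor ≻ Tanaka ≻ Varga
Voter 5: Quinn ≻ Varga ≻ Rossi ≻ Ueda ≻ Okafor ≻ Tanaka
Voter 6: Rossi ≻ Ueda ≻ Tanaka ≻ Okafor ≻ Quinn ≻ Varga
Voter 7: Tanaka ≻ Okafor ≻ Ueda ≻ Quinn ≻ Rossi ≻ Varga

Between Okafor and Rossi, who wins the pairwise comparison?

Rossi

Ballots ranking Okafor above Rossi: 2.
Ballots ranking Rossi above Okafor: 5.
Rossi wins the head-to-head, 5–2.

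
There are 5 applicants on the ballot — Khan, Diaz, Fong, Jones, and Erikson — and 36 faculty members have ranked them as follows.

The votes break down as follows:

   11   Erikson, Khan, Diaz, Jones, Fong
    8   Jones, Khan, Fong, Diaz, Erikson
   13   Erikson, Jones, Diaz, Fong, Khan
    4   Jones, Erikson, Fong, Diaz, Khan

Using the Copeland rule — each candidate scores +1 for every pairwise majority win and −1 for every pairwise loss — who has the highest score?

Erikson

Pairwise results:
  Khan vs Diaz: Khan wins 19–17.
  Khan vs Fong: Khan wins 19–17.
  Khan vs Jones: Jones wins 25–11.
  Khan vs Erikson: Erikson wins 28–8.
  Diaz vs Fong: Diaz wins 24–12.
  Diaz vs Jones: Jones wins 25–11.
  Diaz vs Erikson: Erikson wins 28–8.
  Fong vs Jones: Jones wins 36–0.
  Fong vs Erikson: Erikson wins 28–8.
  Jones vs Erikson: Erikson wins 24–12.
Copeland scores (wins − losses):
  Khan: 2 − 2 = 0
  Diaz: 1 − 3 = -2
  Fong: 0 − 4 = -4
  Jones: 3 − 1 = 2
  Erikson: 4 − 0 = 4
Erikson has the best Copeland score.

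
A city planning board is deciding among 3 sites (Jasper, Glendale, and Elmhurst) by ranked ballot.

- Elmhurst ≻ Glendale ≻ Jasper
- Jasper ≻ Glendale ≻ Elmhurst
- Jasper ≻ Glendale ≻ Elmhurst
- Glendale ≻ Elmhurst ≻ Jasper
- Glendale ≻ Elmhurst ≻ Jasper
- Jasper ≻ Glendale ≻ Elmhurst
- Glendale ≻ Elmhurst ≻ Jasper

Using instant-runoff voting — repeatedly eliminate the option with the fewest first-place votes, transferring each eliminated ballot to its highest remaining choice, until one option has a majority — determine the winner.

Round 1: Jasper 3, Glendale 3, Elmhurst 1. Elmhurst has the fewest and is eliminated.
Round 2: Glendale 4, Jasper 3. Glendale has a majority.

Glendale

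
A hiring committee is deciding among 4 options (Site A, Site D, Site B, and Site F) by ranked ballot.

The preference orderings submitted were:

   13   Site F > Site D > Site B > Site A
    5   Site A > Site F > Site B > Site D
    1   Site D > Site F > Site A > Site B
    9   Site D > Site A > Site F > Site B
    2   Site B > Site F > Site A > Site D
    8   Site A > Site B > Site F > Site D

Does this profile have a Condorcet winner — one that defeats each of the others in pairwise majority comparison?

No

Head-to-head results (38 voters total):
Site A vs Site D: Site D wins 23–15.
Site A vs Site B: Site A wins 23–15.
Site A vs Site F: Site A wins 22–16.
Site D vs Site B: Site D wins 23–15.
Site D vs Site F: Site F wins 28–10.
Site B vs Site F: Site F wins 28–10.
No candidate beats all others: Site A beats Site F beats Site D beats Site A, a majority cycle.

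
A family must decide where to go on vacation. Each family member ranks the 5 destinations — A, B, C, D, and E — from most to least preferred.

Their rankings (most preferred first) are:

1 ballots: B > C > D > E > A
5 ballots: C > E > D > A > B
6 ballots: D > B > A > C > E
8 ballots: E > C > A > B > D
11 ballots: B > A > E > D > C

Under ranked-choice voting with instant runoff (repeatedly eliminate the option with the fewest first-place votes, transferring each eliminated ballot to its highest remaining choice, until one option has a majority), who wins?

B

Round 1: B 12, E 8, D 6, C 5, A 0. A has the fewest and is eliminated.
Round 2: B 12, E 8, D 6, C 5. C has the fewest and is eliminated.
Round 3: E 13, B 12, D 6. D has the fewest and is eliminated.
Round 4: B 18, E 13. B has a majority.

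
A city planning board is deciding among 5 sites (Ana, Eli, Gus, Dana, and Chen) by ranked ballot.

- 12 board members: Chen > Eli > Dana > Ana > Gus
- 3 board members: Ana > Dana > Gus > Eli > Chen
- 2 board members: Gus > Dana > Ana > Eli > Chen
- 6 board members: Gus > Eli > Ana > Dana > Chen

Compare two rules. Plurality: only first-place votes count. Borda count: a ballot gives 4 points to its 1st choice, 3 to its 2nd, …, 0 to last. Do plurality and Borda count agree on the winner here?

No

Plurality first-place counts: Ana 3, Eli 0, Gus 8, Dana 0, Chen 12 → Chen.
Borda totals: Ana 40, Eli 59, Gus 38, Dana 45, Chen 48 → Eli.
The two rules disagree: plurality picks Chen, Borda picks Eli.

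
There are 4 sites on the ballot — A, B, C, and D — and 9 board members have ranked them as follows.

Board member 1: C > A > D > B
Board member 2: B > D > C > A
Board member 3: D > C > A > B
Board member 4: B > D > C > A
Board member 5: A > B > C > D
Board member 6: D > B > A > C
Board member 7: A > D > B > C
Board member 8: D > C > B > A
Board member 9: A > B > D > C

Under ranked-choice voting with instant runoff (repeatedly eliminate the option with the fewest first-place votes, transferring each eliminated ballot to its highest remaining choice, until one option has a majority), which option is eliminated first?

C

Round 1: A 3, D 3, B 2, C 1. C has the fewest and is eliminated.
Round 2: A 4, D 3, B 2. B has the fewest and is eliminated.
Round 3: D 5, A 4. D has a majority.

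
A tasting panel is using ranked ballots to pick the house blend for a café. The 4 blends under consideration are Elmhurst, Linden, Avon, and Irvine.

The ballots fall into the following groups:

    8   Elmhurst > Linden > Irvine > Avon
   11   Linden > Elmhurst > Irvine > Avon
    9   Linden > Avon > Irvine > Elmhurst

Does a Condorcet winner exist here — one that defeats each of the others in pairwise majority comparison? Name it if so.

Linden

Head-to-head results (28 voters total):
Elmhurst vs Linden: Linden wins 20–8.
Elmhurst vs Avon: Elmhurst wins 19–9.
Elmhurst vs Irvine: Elmhurst wins 19–9.
Linden vs Avon: Linden wins 28–0.
Linden vs Irvine: Linden wins 28–0.
Avon vs Irvine: Irvine wins 19–9.
Linden beats each rival — Elmhurst (20–8), Avon (28–0), Irvine (28–0) — so Linden is the Condorcet winner.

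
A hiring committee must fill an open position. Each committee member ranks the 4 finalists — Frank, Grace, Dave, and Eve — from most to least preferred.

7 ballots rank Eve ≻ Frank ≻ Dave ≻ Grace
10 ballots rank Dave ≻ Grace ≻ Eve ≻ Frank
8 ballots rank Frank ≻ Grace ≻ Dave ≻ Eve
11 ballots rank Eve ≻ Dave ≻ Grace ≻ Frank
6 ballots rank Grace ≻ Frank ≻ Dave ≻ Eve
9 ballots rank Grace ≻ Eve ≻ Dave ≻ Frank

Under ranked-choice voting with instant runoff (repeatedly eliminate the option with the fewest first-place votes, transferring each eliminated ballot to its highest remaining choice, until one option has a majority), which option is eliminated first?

Frank

Round 1: Eve 18, Grace 15, Dave 10, Frank 8. Frank has the fewest and is eliminated.
Round 2: Grace 23, Eve 18, Dave 10. Dave has the fewest and is eliminated.
Round 3: Grace 33, Eve 18. Grace has a majority.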